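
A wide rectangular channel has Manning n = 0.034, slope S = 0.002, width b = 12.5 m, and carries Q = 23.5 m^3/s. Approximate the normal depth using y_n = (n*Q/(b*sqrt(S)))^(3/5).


We use the wide-channel approximation y_n = (n*Q/(b*sqrt(S)))^(3/5).
sqrt(S) = sqrt(0.002) = 0.044721.
Numerator: n*Q = 0.034 * 23.5 = 0.799.
Denominator: b*sqrt(S) = 12.5 * 0.044721 = 0.559012.
arg = 1.4293.
y_n = 1.4293^(3/5) = 1.239 m.

1.239


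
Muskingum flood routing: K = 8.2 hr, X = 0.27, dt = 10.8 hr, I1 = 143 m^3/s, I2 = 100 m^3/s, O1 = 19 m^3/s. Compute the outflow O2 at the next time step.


Muskingum coefficients:
denom = 2*K*(1-X) + dt = 2*8.2*(1-0.27) + 10.8 = 22.772.
C0 = (dt - 2*K*X)/denom = (10.8 - 2*8.2*0.27)/22.772 = 0.2798.
C1 = (dt + 2*K*X)/denom = (10.8 + 2*8.2*0.27)/22.772 = 0.6687.
C2 = (2*K*(1-X) - dt)/denom = 0.0515.
O2 = C0*I2 + C1*I1 + C2*O1
   = 0.2798*100 + 0.6687*143 + 0.0515*19
   = 124.59 m^3/s.

124.59


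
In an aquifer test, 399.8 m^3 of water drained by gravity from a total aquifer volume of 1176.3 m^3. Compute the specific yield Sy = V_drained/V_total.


Specific yield Sy = Volume drained / Total volume.
Sy = 399.8 / 1176.3
   = 0.3399.

0.3399


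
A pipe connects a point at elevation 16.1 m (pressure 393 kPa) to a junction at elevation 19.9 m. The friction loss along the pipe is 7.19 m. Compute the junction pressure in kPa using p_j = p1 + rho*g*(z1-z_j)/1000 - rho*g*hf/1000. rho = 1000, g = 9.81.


Junction pressure: p_j = p1 + rho*g*(z1 - z_j)/1000 - rho*g*hf/1000.
Elevation term = 1000*9.81*(16.1 - 19.9)/1000 = -37.278 kPa.
Friction term = 1000*9.81*7.19/1000 = 70.534 kPa.
p_j = 393 + -37.278 - 70.534 = 285.19 kPa.

285.19


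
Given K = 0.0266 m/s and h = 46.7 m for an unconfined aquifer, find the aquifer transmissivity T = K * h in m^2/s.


Transmissivity is defined as T = K * h.
T = 0.0266 * 46.7
  = 1.2422 m^2/s.

1.2422


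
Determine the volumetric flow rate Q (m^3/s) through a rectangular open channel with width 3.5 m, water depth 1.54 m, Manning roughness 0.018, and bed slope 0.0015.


For a rectangular channel, the cross-sectional area A = b * y = 3.5 * 1.54 = 5.39 m^2.
The wetted perimeter P = b + 2y = 3.5 + 2*1.54 = 6.58 m.
Hydraulic radius R = A/P = 5.39/6.58 = 0.8191 m.
Velocity V = (1/n)*R^(2/3)*S^(1/2) = (1/0.018)*0.8191^(2/3)*0.0015^(1/2) = 1.8837 m/s.
Discharge Q = A * V = 5.39 * 1.8837 = 10.153 m^3/s.

10.153


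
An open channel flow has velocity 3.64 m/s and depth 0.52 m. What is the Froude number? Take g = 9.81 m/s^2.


The Froude number is defined as Fr = V / sqrt(g*y).
g*y = 9.81 * 0.52 = 5.1012.
sqrt(g*y) = sqrt(5.1012) = 2.2586.
Fr = 3.64 / 2.2586 = 1.6116.

1.6116


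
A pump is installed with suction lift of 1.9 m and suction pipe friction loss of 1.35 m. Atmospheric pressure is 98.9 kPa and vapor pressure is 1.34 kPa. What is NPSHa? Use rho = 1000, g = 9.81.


NPSHa = p_atm/(rho*g) - z_s - hf_s - p_vap/(rho*g).
p_atm/(rho*g) = 98.9*1000 / (1000*9.81) = 10.082 m.
p_vap/(rho*g) = 1.34*1000 / (1000*9.81) = 0.137 m.
NPSHa = 10.082 - 1.9 - 1.35 - 0.137
      = 6.69 m.

6.69


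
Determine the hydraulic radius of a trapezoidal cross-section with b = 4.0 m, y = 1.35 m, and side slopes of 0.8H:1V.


For a trapezoidal section with side slope z:
A = (b + z*y)*y = (4.0 + 0.8*1.35)*1.35 = 6.858 m^2.
P = b + 2*y*sqrt(1 + z^2) = 4.0 + 2*1.35*sqrt(1 + 0.8^2) = 7.458 m.
R = A/P = 6.858 / 7.458 = 0.9196 m.

0.9196


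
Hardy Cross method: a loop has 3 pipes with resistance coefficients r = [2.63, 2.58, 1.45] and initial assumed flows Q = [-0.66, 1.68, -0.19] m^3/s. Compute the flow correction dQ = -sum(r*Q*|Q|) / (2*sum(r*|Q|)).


Numerator terms (r*Q*|Q|): 2.63*-0.66*|-0.66| = -1.1456; 2.58*1.68*|1.68| = 7.2818; 1.45*-0.19*|-0.19| = -0.0523.
Sum of numerator = 6.0838.
Denominator terms (r*|Q|): 2.63*|-0.66| = 1.7358; 2.58*|1.68| = 4.3344; 1.45*|-0.19| = 0.2755.
2 * sum of denominator = 2 * 6.3457 = 12.6914.
dQ = -6.0838 / 12.6914 = -0.4794 m^3/s.

-0.4794


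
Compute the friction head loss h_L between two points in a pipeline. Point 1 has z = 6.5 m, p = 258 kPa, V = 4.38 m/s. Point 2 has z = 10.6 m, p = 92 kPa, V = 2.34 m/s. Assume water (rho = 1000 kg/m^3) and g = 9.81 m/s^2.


Total head at each section: H = z + p/(rho*g) + V^2/(2g).
H1 = 6.5 + 258*1000/(1000*9.81) + 4.38^2/(2*9.81)
   = 6.5 + 26.3 + 0.9778
   = 33.777 m.
H2 = 10.6 + 92*1000/(1000*9.81) + 2.34^2/(2*9.81)
   = 10.6 + 9.378 + 0.2791
   = 20.257 m.
h_L = H1 - H2 = 33.777 - 20.257 = 13.52 m.

13.52


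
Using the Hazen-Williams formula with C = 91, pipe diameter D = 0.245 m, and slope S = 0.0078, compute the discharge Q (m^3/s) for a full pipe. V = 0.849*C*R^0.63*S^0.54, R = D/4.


For a full circular pipe, R = D/4 = 0.245/4 = 0.0612 m.
V = 0.849 * 91 * 0.0612^0.63 * 0.0078^0.54
  = 0.849 * 91 * 0.172138 * 0.072733
  = 0.9673 m/s.
Pipe area A = pi*D^2/4 = pi*0.245^2/4 = 0.0471 m^2.
Q = A * V = 0.0471 * 0.9673 = 0.0456 m^3/s.

0.0456


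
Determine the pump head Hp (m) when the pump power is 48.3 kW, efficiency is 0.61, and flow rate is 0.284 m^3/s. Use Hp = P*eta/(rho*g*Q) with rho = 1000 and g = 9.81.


Pump head formula: Hp = P * eta / (rho * g * Q).
Numerator: P * eta = 48.3 * 1000 * 0.61 = 29463.0 W.
Denominator: rho * g * Q = 1000 * 9.81 * 0.284 = 2786.04.
Hp = 29463.0 / 2786.04 = 10.58 m.

10.58


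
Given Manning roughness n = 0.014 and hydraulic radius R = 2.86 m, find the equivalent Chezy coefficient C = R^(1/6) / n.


The Chezy coefficient relates to Manning's n through C = R^(1/6) / n.
R^(1/6) = 2.86^(1/6) = 1.191409.
C = 1.191409 / 0.014 = 85.1 m^(1/2)/s.

85.1


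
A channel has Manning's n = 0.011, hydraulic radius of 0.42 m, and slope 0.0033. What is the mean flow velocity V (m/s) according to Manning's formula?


Manning's equation gives V = (1/n) * R^(2/3) * S^(1/2).
First, compute R^(2/3) = 0.42^(2/3) = 0.5608.
Next, S^(1/2) = 0.0033^(1/2) = 0.057446.
Then 1/n = 1/0.011 = 90.91.
V = 90.91 * 0.5608 * 0.057446 = 2.9289 m/s.

2.9289


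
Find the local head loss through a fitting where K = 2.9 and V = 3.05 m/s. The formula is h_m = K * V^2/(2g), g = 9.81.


Minor loss formula: h_m = K * V^2/(2g).
V^2 = 3.05^2 = 9.3025.
V^2/(2g) = 9.3025 / 19.62 = 0.4741 m.
h_m = 2.9 * 0.4741 = 1.375 m.

1.375


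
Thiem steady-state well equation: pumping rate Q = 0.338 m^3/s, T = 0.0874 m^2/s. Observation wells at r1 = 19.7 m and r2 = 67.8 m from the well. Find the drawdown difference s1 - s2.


Thiem equation: s1 - s2 = Q/(2*pi*T) * ln(r2/r1).
ln(r2/r1) = ln(67.8/19.7) = 1.2359.
Q/(2*pi*T) = 0.338 / (2*pi*0.0874) = 0.338 / 0.5492 = 0.6155.
s1 - s2 = 0.6155 * 1.2359 = 0.7607 m.

0.7607


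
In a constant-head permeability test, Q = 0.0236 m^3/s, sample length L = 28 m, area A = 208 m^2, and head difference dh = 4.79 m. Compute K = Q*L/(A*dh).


From K = Q*L / (A*dh):
Numerator: Q*L = 0.0236 * 28 = 0.6608.
Denominator: A*dh = 208 * 4.79 = 996.32.
K = 0.6608 / 996.32 = 0.000663 m/s.

0.000663


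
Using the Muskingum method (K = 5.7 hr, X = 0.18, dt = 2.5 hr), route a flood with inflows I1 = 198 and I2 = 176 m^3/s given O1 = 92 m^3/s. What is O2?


Muskingum coefficients:
denom = 2*K*(1-X) + dt = 2*5.7*(1-0.18) + 2.5 = 11.848.
C0 = (dt - 2*K*X)/denom = (2.5 - 2*5.7*0.18)/11.848 = 0.0378.
C1 = (dt + 2*K*X)/denom = (2.5 + 2*5.7*0.18)/11.848 = 0.3842.
C2 = (2*K*(1-X) - dt)/denom = 0.578.
O2 = C0*I2 + C1*I1 + C2*O1
   = 0.0378*176 + 0.3842*198 + 0.578*92
   = 135.9 m^3/s.

135.9


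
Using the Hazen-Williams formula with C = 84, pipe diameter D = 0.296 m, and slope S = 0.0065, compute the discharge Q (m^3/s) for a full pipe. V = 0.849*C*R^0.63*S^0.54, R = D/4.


For a full circular pipe, R = D/4 = 0.296/4 = 0.074 m.
V = 0.849 * 84 * 0.074^0.63 * 0.0065^0.54
  = 0.849 * 84 * 0.193917 * 0.065913
  = 0.9115 m/s.
Pipe area A = pi*D^2/4 = pi*0.296^2/4 = 0.0688 m^2.
Q = A * V = 0.0688 * 0.9115 = 0.0627 m^3/s.

0.0627


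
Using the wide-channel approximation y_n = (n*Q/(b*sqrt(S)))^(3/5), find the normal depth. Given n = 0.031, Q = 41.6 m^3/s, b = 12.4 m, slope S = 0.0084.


We use the wide-channel approximation y_n = (n*Q/(b*sqrt(S)))^(3/5).
sqrt(S) = sqrt(0.0084) = 0.091652.
Numerator: n*Q = 0.031 * 41.6 = 1.2896.
Denominator: b*sqrt(S) = 12.4 * 0.091652 = 1.136485.
arg = 1.1347.
y_n = 1.1347^(3/5) = 1.0788 m.

1.0788


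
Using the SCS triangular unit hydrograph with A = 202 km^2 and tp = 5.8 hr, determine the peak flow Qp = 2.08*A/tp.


SCS formula: Qp = 2.08 * A / tp.
Qp = 2.08 * 202 / 5.8
   = 420.16 / 5.8
   = 72.44 m^3/s per cm.

72.44


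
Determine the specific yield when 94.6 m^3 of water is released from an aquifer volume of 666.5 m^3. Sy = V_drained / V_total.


Specific yield Sy = Volume drained / Total volume.
Sy = 94.6 / 666.5
   = 0.1419.

0.1419


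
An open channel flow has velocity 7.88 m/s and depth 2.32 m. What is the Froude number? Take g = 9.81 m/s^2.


The Froude number is defined as Fr = V / sqrt(g*y).
g*y = 9.81 * 2.32 = 22.7592.
sqrt(g*y) = sqrt(22.7592) = 4.7707.
Fr = 7.88 / 4.7707 = 1.6518.

1.6518


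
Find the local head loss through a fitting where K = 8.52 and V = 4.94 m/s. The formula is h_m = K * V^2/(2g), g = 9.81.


Minor loss formula: h_m = K * V^2/(2g).
V^2 = 4.94^2 = 24.4036.
V^2/(2g) = 24.4036 / 19.62 = 1.2438 m.
h_m = 8.52 * 1.2438 = 10.5973 m.

10.5973


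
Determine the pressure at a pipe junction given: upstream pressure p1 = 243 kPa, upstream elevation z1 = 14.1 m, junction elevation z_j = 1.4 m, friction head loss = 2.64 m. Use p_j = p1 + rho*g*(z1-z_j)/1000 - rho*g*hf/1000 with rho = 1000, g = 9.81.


Junction pressure: p_j = p1 + rho*g*(z1 - z_j)/1000 - rho*g*hf/1000.
Elevation term = 1000*9.81*(14.1 - 1.4)/1000 = 124.587 kPa.
Friction term = 1000*9.81*2.64/1000 = 25.898 kPa.
p_j = 243 + 124.587 - 25.898 = 341.69 kPa.

341.69


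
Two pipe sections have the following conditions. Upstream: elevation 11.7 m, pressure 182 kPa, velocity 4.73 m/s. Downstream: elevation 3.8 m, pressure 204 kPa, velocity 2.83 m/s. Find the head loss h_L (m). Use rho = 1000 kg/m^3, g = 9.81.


Total head at each section: H = z + p/(rho*g) + V^2/(2g).
H1 = 11.7 + 182*1000/(1000*9.81) + 4.73^2/(2*9.81)
   = 11.7 + 18.552 + 1.1403
   = 31.393 m.
H2 = 3.8 + 204*1000/(1000*9.81) + 2.83^2/(2*9.81)
   = 3.8 + 20.795 + 0.4082
   = 25.003 m.
h_L = H1 - H2 = 31.393 - 25.003 = 6.39 m.

6.39


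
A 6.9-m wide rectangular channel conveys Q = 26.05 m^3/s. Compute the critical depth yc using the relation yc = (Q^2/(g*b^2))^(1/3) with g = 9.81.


Using yc = (Q^2 / (g * b^2))^(1/3):
Q^2 = 26.05^2 = 678.6.
g * b^2 = 9.81 * 6.9^2 = 9.81 * 47.61 = 467.05.
Q^2 / (g*b^2) = 678.6 / 467.05 = 1.4529.
yc = 1.4529^(1/3) = 1.1326 m.

1.1326


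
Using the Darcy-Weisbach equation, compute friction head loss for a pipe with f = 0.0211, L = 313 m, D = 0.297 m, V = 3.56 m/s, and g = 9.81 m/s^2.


Darcy-Weisbach equation: h_f = f * (L/D) * V^2/(2g).
f * L/D = 0.0211 * 313/0.297 = 22.2367.
V^2/(2g) = 3.56^2 / (2*9.81) = 12.6736 / 19.62 = 0.646 m.
h_f = 22.2367 * 0.646 = 14.364 m.

14.364


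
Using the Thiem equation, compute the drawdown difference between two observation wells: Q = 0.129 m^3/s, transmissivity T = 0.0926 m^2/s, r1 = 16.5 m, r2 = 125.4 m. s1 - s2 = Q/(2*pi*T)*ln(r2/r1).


Thiem equation: s1 - s2 = Q/(2*pi*T) * ln(r2/r1).
ln(r2/r1) = ln(125.4/16.5) = 2.0281.
Q/(2*pi*T) = 0.129 / (2*pi*0.0926) = 0.129 / 0.5818 = 0.2217.
s1 - s2 = 0.2217 * 2.0281 = 0.4497 m.

0.4497


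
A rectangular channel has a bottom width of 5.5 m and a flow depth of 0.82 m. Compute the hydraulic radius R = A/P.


For a rectangular section:
Flow area A = b * y = 5.5 * 0.82 = 4.51 m^2.
Wetted perimeter P = b + 2y = 5.5 + 2*0.82 = 7.14 m.
Hydraulic radius R = A/P = 4.51 / 7.14 = 0.6317 m.

0.6317


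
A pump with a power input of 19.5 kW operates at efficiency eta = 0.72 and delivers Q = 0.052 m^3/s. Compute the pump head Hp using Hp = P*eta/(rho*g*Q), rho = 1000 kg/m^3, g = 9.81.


Pump head formula: Hp = P * eta / (rho * g * Q).
Numerator: P * eta = 19.5 * 1000 * 0.72 = 14040.0 W.
Denominator: rho * g * Q = 1000 * 9.81 * 0.052 = 510.12.
Hp = 14040.0 / 510.12 = 27.52 m.

27.52


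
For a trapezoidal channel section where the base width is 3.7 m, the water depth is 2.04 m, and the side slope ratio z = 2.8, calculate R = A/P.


For a trapezoidal section with side slope z:
A = (b + z*y)*y = (3.7 + 2.8*2.04)*2.04 = 19.2 m^2.
P = b + 2*y*sqrt(1 + z^2) = 3.7 + 2*2.04*sqrt(1 + 2.8^2) = 15.831 m.
R = A/P = 19.2 / 15.831 = 1.2129 m.

1.2129


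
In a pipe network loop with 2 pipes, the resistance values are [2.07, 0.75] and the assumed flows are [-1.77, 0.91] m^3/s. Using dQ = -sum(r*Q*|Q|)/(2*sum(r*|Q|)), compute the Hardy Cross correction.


Numerator terms (r*Q*|Q|): 2.07*-1.77*|-1.77| = -6.4851; 0.75*0.91*|0.91| = 0.6211.
Sum of numerator = -5.864.
Denominator terms (r*|Q|): 2.07*|-1.77| = 3.6639; 0.75*|0.91| = 0.6825.
2 * sum of denominator = 2 * 4.3464 = 8.6928.
dQ = --5.864 / 8.6928 = 0.6746 m^3/s.

0.6746


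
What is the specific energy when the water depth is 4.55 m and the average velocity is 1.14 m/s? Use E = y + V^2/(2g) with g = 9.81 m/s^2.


Specific energy E = y + V^2/(2g).
Velocity head = V^2/(2g) = 1.14^2 / (2*9.81) = 1.2996 / 19.62 = 0.0662 m.
E = 4.55 + 0.0662 = 4.6162 m.

4.6162


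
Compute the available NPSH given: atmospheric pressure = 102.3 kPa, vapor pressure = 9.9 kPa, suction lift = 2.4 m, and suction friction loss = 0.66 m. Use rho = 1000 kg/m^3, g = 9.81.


NPSHa = p_atm/(rho*g) - z_s - hf_s - p_vap/(rho*g).
p_atm/(rho*g) = 102.3*1000 / (1000*9.81) = 10.428 m.
p_vap/(rho*g) = 9.9*1000 / (1000*9.81) = 1.009 m.
NPSHa = 10.428 - 2.4 - 0.66 - 1.009
      = 6.36 m.

6.36


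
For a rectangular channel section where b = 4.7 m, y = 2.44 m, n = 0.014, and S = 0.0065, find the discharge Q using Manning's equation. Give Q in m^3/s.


For a rectangular channel, the cross-sectional area A = b * y = 4.7 * 2.44 = 11.47 m^2.
The wetted perimeter P = b + 2y = 4.7 + 2*2.44 = 9.58 m.
Hydraulic radius R = A/P = 11.47/9.58 = 1.1971 m.
Velocity V = (1/n)*R^(2/3)*S^(1/2) = (1/0.014)*1.1971^(2/3)*0.0065^(1/2) = 6.4925 m/s.
Discharge Q = A * V = 11.47 * 6.4925 = 74.456 m^3/s.

74.456


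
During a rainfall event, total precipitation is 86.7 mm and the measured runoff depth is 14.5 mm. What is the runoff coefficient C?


The runoff coefficient C = runoff depth / rainfall depth.
C = 14.5 / 86.7
  = 0.1672.

0.1672


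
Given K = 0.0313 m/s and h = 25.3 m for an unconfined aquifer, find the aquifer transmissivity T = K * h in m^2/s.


Transmissivity is defined as T = K * h.
T = 0.0313 * 25.3
  = 0.7919 m^2/s.

0.7919


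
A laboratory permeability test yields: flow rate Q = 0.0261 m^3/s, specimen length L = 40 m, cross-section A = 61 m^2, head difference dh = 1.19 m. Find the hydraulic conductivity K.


From K = Q*L / (A*dh):
Numerator: Q*L = 0.0261 * 40 = 1.044.
Denominator: A*dh = 61 * 1.19 = 72.59.
K = 1.044 / 72.59 = 0.014382 m/s.

0.014382


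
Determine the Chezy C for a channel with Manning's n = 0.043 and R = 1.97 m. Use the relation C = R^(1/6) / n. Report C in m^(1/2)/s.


The Chezy coefficient relates to Manning's n through C = R^(1/6) / n.
R^(1/6) = 1.97^(1/6) = 1.119638.
C = 1.119638 / 0.043 = 26.04 m^(1/2)/s.

26.04


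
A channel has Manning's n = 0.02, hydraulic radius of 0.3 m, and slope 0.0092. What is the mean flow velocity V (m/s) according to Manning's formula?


Manning's equation gives V = (1/n) * R^(2/3) * S^(1/2).
First, compute R^(2/3) = 0.3^(2/3) = 0.4481.
Next, S^(1/2) = 0.0092^(1/2) = 0.095917.
Then 1/n = 1/0.02 = 50.0.
V = 50.0 * 0.4481 * 0.095917 = 2.1492 m/s.

2.1492


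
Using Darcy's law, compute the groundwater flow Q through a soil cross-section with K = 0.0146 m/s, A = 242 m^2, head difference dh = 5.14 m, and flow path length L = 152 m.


Darcy's law: Q = K * A * i, where i = dh/L.
Hydraulic gradient i = 5.14 / 152 = 0.033816.
Q = 0.0146 * 242 * 0.033816
  = 0.1195 m^3/s.

0.1195


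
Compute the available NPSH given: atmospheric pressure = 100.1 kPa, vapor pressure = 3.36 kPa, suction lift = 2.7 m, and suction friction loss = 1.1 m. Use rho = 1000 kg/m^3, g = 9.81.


NPSHa = p_atm/(rho*g) - z_s - hf_s - p_vap/(rho*g).
p_atm/(rho*g) = 100.1*1000 / (1000*9.81) = 10.204 m.
p_vap/(rho*g) = 3.36*1000 / (1000*9.81) = 0.343 m.
NPSHa = 10.204 - 2.7 - 1.1 - 0.343
      = 6.06 m.

6.06


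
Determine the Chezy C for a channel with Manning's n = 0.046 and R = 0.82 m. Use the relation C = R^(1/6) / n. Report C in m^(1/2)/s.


The Chezy coefficient relates to Manning's n through C = R^(1/6) / n.
R^(1/6) = 0.82^(1/6) = 0.967466.
C = 0.967466 / 0.046 = 21.03 m^(1/2)/s.

21.03


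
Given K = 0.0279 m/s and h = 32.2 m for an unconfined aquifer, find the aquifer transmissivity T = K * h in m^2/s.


Transmissivity is defined as T = K * h.
T = 0.0279 * 32.2
  = 0.8984 m^2/s.

0.8984


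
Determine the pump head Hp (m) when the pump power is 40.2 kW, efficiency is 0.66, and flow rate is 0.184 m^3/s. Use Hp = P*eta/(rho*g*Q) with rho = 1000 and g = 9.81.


Pump head formula: Hp = P * eta / (rho * g * Q).
Numerator: P * eta = 40.2 * 1000 * 0.66 = 26532.0 W.
Denominator: rho * g * Q = 1000 * 9.81 * 0.184 = 1805.04.
Hp = 26532.0 / 1805.04 = 14.7 m.

14.7


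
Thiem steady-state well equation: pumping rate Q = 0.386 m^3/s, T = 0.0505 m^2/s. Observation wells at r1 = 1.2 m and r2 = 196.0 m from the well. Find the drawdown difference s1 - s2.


Thiem equation: s1 - s2 = Q/(2*pi*T) * ln(r2/r1).
ln(r2/r1) = ln(196.0/1.2) = 5.0958.
Q/(2*pi*T) = 0.386 / (2*pi*0.0505) = 0.386 / 0.3173 = 1.2165.
s1 - s2 = 1.2165 * 5.0958 = 6.1991 m.

6.1991


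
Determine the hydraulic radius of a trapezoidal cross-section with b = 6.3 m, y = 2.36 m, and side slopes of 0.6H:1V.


For a trapezoidal section with side slope z:
A = (b + z*y)*y = (6.3 + 0.6*2.36)*2.36 = 18.21 m^2.
P = b + 2*y*sqrt(1 + z^2) = 6.3 + 2*2.36*sqrt(1 + 0.6^2) = 11.804 m.
R = A/P = 18.21 / 11.804 = 1.5426 m.

1.5426


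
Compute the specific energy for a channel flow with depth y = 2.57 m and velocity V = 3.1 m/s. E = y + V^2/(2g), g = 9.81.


Specific energy E = y + V^2/(2g).
Velocity head = V^2/(2g) = 3.1^2 / (2*9.81) = 9.61 / 19.62 = 0.4898 m.
E = 2.57 + 0.4898 = 3.0598 m.

3.0598


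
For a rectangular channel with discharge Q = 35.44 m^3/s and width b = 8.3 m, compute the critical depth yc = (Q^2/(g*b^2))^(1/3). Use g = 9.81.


Using yc = (Q^2 / (g * b^2))^(1/3):
Q^2 = 35.44^2 = 1255.99.
g * b^2 = 9.81 * 8.3^2 = 9.81 * 68.89 = 675.81.
Q^2 / (g*b^2) = 1255.99 / 675.81 = 1.8585.
yc = 1.8585^(1/3) = 1.2295 m.

1.2295


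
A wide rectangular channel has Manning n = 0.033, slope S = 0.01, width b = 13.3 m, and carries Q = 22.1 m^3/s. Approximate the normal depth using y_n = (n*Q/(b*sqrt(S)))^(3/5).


We use the wide-channel approximation y_n = (n*Q/(b*sqrt(S)))^(3/5).
sqrt(S) = sqrt(0.01) = 0.1.
Numerator: n*Q = 0.033 * 22.1 = 0.7293.
Denominator: b*sqrt(S) = 13.3 * 0.1 = 1.33.
arg = 0.5483.
y_n = 0.5483^(3/5) = 0.6973 m.

0.6973


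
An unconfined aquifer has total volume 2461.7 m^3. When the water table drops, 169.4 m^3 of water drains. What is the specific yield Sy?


Specific yield Sy = Volume drained / Total volume.
Sy = 169.4 / 2461.7
   = 0.0688.

0.0688


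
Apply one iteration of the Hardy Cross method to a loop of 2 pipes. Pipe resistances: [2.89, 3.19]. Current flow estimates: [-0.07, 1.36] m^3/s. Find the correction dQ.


Numerator terms (r*Q*|Q|): 2.89*-0.07*|-0.07| = -0.0142; 3.19*1.36*|1.36| = 5.9002.
Sum of numerator = 5.8861.
Denominator terms (r*|Q|): 2.89*|-0.07| = 0.2023; 3.19*|1.36| = 4.3384.
2 * sum of denominator = 2 * 4.5407 = 9.0814.
dQ = -5.8861 / 9.0814 = -0.6481 m^3/s.

-0.6481


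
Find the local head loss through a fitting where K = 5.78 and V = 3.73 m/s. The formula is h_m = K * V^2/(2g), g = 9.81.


Minor loss formula: h_m = K * V^2/(2g).
V^2 = 3.73^2 = 13.9129.
V^2/(2g) = 13.9129 / 19.62 = 0.7091 m.
h_m = 5.78 * 0.7091 = 4.0987 m.

4.0987


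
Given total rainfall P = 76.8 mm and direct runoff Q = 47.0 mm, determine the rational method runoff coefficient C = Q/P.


The runoff coefficient C = runoff depth / rainfall depth.
C = 47.0 / 76.8
  = 0.612.

0.612


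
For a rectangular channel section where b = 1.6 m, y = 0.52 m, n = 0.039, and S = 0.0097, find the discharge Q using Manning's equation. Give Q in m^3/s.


For a rectangular channel, the cross-sectional area A = b * y = 1.6 * 0.52 = 0.83 m^2.
The wetted perimeter P = b + 2y = 1.6 + 2*0.52 = 2.64 m.
Hydraulic radius R = A/P = 0.83/2.64 = 0.3152 m.
Velocity V = (1/n)*R^(2/3)*S^(1/2) = (1/0.039)*0.3152^(2/3)*0.0097^(1/2) = 1.1695 m/s.
Discharge Q = A * V = 0.83 * 1.1695 = 0.973 m^3/s.

0.973


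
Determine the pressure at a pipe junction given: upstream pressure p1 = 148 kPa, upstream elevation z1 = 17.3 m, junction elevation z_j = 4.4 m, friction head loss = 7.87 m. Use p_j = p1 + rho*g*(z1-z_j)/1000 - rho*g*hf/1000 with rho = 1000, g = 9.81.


Junction pressure: p_j = p1 + rho*g*(z1 - z_j)/1000 - rho*g*hf/1000.
Elevation term = 1000*9.81*(17.3 - 4.4)/1000 = 126.549 kPa.
Friction term = 1000*9.81*7.87/1000 = 77.205 kPa.
p_j = 148 + 126.549 - 77.205 = 197.34 kPa.

197.34


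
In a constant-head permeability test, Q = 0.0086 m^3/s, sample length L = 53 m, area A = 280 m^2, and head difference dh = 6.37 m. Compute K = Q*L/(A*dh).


From K = Q*L / (A*dh):
Numerator: Q*L = 0.0086 * 53 = 0.4558.
Denominator: A*dh = 280 * 6.37 = 1783.6.
K = 0.4558 / 1783.6 = 0.000256 m/s.

0.000256


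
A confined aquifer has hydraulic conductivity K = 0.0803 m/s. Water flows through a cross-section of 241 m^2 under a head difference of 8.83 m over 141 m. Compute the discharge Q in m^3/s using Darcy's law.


Darcy's law: Q = K * A * i, where i = dh/L.
Hydraulic gradient i = 8.83 / 141 = 0.062624.
Q = 0.0803 * 241 * 0.062624
  = 1.2119 m^3/s.

1.2119


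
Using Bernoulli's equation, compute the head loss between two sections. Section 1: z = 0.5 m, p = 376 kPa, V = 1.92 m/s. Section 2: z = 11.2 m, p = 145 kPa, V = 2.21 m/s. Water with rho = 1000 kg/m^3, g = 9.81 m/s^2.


Total head at each section: H = z + p/(rho*g) + V^2/(2g).
H1 = 0.5 + 376*1000/(1000*9.81) + 1.92^2/(2*9.81)
   = 0.5 + 38.328 + 0.1879
   = 39.016 m.
H2 = 11.2 + 145*1000/(1000*9.81) + 2.21^2/(2*9.81)
   = 11.2 + 14.781 + 0.2489
   = 26.23 m.
h_L = H1 - H2 = 39.016 - 26.23 = 12.786 m.

12.786


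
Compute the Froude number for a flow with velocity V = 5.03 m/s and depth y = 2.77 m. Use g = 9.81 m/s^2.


The Froude number is defined as Fr = V / sqrt(g*y).
g*y = 9.81 * 2.77 = 27.1737.
sqrt(g*y) = sqrt(27.1737) = 5.2128.
Fr = 5.03 / 5.2128 = 0.9649.

0.9649


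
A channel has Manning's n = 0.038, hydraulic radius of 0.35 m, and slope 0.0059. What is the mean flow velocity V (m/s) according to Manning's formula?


Manning's equation gives V = (1/n) * R^(2/3) * S^(1/2).
First, compute R^(2/3) = 0.35^(2/3) = 0.4966.
Next, S^(1/2) = 0.0059^(1/2) = 0.076811.
Then 1/n = 1/0.038 = 26.32.
V = 26.32 * 0.4966 * 0.076811 = 1.0039 m/s.

1.0039


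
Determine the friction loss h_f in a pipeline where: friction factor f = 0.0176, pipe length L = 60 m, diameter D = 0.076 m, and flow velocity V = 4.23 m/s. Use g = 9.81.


Darcy-Weisbach equation: h_f = f * (L/D) * V^2/(2g).
f * L/D = 0.0176 * 60/0.076 = 13.8947.
V^2/(2g) = 4.23^2 / (2*9.81) = 17.8929 / 19.62 = 0.912 m.
h_f = 13.8947 * 0.912 = 12.672 m.

12.672


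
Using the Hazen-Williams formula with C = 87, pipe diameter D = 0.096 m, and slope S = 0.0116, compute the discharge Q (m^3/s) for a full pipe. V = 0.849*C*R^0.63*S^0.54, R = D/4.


For a full circular pipe, R = D/4 = 0.096/4 = 0.024 m.
V = 0.849 * 87 * 0.024^0.63 * 0.0116^0.54
  = 0.849 * 87 * 0.095397 * 0.090117
  = 0.635 m/s.
Pipe area A = pi*D^2/4 = pi*0.096^2/4 = 0.0072 m^2.
Q = A * V = 0.0072 * 0.635 = 0.0046 m^3/s.

0.0046


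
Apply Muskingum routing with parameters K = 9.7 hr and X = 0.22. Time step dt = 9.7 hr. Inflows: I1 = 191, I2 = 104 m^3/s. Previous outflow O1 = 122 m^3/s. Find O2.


Muskingum coefficients:
denom = 2*K*(1-X) + dt = 2*9.7*(1-0.22) + 9.7 = 24.832.
C0 = (dt - 2*K*X)/denom = (9.7 - 2*9.7*0.22)/24.832 = 0.2187.
C1 = (dt + 2*K*X)/denom = (9.7 + 2*9.7*0.22)/24.832 = 0.5625.
C2 = (2*K*(1-X) - dt)/denom = 0.2188.
O2 = C0*I2 + C1*I1 + C2*O1
   = 0.2187*104 + 0.5625*191 + 0.2188*122
   = 156.88 m^3/s.

156.88


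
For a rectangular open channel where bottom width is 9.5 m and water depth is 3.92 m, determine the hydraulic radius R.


For a rectangular section:
Flow area A = b * y = 9.5 * 3.92 = 37.24 m^2.
Wetted perimeter P = b + 2y = 9.5 + 2*3.92 = 17.34 m.
Hydraulic radius R = A/P = 37.24 / 17.34 = 2.1476 m.

2.1476


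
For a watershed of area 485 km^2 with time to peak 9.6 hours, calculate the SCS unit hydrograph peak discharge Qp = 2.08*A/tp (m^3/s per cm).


SCS formula: Qp = 2.08 * A / tp.
Qp = 2.08 * 485 / 9.6
   = 1008.8 / 9.6
   = 105.08 m^3/s per cm.

105.08


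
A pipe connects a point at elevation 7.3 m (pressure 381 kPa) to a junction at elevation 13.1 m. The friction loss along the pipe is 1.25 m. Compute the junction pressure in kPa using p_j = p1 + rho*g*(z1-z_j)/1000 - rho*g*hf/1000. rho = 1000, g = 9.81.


Junction pressure: p_j = p1 + rho*g*(z1 - z_j)/1000 - rho*g*hf/1000.
Elevation term = 1000*9.81*(7.3 - 13.1)/1000 = -56.898 kPa.
Friction term = 1000*9.81*1.25/1000 = 12.262 kPa.
p_j = 381 + -56.898 - 12.262 = 311.84 kPa.

311.84


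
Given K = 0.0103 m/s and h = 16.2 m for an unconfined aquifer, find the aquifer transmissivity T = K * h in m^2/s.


Transmissivity is defined as T = K * h.
T = 0.0103 * 16.2
  = 0.1669 m^2/s.

0.1669


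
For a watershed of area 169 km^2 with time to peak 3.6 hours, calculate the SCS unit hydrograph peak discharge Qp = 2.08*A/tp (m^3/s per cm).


SCS formula: Qp = 2.08 * A / tp.
Qp = 2.08 * 169 / 3.6
   = 351.52 / 3.6
   = 97.64 m^3/s per cm.

97.64


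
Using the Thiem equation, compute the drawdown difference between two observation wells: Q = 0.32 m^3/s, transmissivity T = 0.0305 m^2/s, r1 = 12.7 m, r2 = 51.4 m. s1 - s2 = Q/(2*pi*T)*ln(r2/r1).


Thiem equation: s1 - s2 = Q/(2*pi*T) * ln(r2/r1).
ln(r2/r1) = ln(51.4/12.7) = 1.398.
Q/(2*pi*T) = 0.32 / (2*pi*0.0305) = 0.32 / 0.1916 = 1.6698.
s1 - s2 = 1.6698 * 1.398 = 2.3345 m.

2.3345


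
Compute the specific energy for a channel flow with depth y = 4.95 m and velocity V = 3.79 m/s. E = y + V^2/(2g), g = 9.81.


Specific energy E = y + V^2/(2g).
Velocity head = V^2/(2g) = 3.79^2 / (2*9.81) = 14.3641 / 19.62 = 0.7321 m.
E = 4.95 + 0.7321 = 5.6821 m.

5.6821


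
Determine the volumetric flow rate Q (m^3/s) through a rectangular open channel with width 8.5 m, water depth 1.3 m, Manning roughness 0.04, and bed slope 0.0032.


For a rectangular channel, the cross-sectional area A = b * y = 8.5 * 1.3 = 11.05 m^2.
The wetted perimeter P = b + 2y = 8.5 + 2*1.3 = 11.1 m.
Hydraulic radius R = A/P = 11.05/11.1 = 0.9955 m.
Velocity V = (1/n)*R^(2/3)*S^(1/2) = (1/0.04)*0.9955^(2/3)*0.0032^(1/2) = 1.41 m/s.
Discharge Q = A * V = 11.05 * 1.41 = 15.58 m^3/s.

15.58


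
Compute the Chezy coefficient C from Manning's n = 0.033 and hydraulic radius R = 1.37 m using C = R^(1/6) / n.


The Chezy coefficient relates to Manning's n through C = R^(1/6) / n.
R^(1/6) = 1.37^(1/6) = 1.053869.
C = 1.053869 / 0.033 = 31.94 m^(1/2)/s.

31.94


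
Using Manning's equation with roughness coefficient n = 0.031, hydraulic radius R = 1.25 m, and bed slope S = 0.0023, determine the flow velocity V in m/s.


Manning's equation gives V = (1/n) * R^(2/3) * S^(1/2).
First, compute R^(2/3) = 1.25^(2/3) = 1.1604.
Next, S^(1/2) = 0.0023^(1/2) = 0.047958.
Then 1/n = 1/0.031 = 32.26.
V = 32.26 * 1.1604 * 0.047958 = 1.7952 m/s.

1.7952


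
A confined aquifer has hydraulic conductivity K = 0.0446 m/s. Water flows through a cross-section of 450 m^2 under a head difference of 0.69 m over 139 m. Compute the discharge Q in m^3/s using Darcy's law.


Darcy's law: Q = K * A * i, where i = dh/L.
Hydraulic gradient i = 0.69 / 139 = 0.004964.
Q = 0.0446 * 450 * 0.004964
  = 0.0996 m^3/s.

0.0996


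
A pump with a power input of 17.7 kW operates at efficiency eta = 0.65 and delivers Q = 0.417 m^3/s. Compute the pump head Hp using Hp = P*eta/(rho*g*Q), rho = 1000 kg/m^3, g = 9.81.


Pump head formula: Hp = P * eta / (rho * g * Q).
Numerator: P * eta = 17.7 * 1000 * 0.65 = 11505.0 W.
Denominator: rho * g * Q = 1000 * 9.81 * 0.417 = 4090.77.
Hp = 11505.0 / 4090.77 = 2.81 m.

2.81


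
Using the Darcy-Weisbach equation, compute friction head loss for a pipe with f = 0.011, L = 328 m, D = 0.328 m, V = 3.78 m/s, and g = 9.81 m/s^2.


Darcy-Weisbach equation: h_f = f * (L/D) * V^2/(2g).
f * L/D = 0.011 * 328/0.328 = 11.0.
V^2/(2g) = 3.78^2 / (2*9.81) = 14.2884 / 19.62 = 0.7283 m.
h_f = 11.0 * 0.7283 = 8.011 m.

8.011


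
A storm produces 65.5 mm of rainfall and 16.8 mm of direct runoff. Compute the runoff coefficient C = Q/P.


The runoff coefficient C = runoff depth / rainfall depth.
C = 16.8 / 65.5
  = 0.2565.

0.2565


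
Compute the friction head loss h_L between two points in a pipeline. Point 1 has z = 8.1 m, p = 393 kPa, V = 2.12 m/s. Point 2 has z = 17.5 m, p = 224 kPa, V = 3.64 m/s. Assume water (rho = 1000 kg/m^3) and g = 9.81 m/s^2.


Total head at each section: H = z + p/(rho*g) + V^2/(2g).
H1 = 8.1 + 393*1000/(1000*9.81) + 2.12^2/(2*9.81)
   = 8.1 + 40.061 + 0.2291
   = 48.39 m.
H2 = 17.5 + 224*1000/(1000*9.81) + 3.64^2/(2*9.81)
   = 17.5 + 22.834 + 0.6753
   = 41.009 m.
h_L = H1 - H2 = 48.39 - 41.009 = 7.381 m.

7.381


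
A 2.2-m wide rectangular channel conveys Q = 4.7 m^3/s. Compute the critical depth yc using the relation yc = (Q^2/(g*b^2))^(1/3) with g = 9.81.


Using yc = (Q^2 / (g * b^2))^(1/3):
Q^2 = 4.7^2 = 22.09.
g * b^2 = 9.81 * 2.2^2 = 9.81 * 4.84 = 47.48.
Q^2 / (g*b^2) = 22.09 / 47.48 = 0.4652.
yc = 0.4652^(1/3) = 0.7749 m.

0.7749


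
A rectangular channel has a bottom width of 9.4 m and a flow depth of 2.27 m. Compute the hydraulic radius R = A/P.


For a rectangular section:
Flow area A = b * y = 9.4 * 2.27 = 21.34 m^2.
Wetted perimeter P = b + 2y = 9.4 + 2*2.27 = 13.94 m.
Hydraulic radius R = A/P = 21.34 / 13.94 = 1.5307 m.

1.5307


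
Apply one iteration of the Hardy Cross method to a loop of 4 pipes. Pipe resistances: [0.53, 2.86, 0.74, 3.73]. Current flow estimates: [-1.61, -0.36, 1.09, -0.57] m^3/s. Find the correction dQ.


Numerator terms (r*Q*|Q|): 0.53*-1.61*|-1.61| = -1.3738; 2.86*-0.36*|-0.36| = -0.3707; 0.74*1.09*|1.09| = 0.8792; 3.73*-0.57*|-0.57| = -1.2119.
Sum of numerator = -2.0772.
Denominator terms (r*|Q|): 0.53*|-1.61| = 0.8533; 2.86*|-0.36| = 1.0296; 0.74*|1.09| = 0.8066; 3.73*|-0.57| = 2.1261.
2 * sum of denominator = 2 * 4.8156 = 9.6312.
dQ = --2.0772 / 9.6312 = 0.2157 m^3/s.

0.2157


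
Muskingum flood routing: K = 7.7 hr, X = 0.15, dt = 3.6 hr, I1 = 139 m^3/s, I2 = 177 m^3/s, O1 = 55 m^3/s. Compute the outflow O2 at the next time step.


Muskingum coefficients:
denom = 2*K*(1-X) + dt = 2*7.7*(1-0.15) + 3.6 = 16.69.
C0 = (dt - 2*K*X)/denom = (3.6 - 2*7.7*0.15)/16.69 = 0.0773.
C1 = (dt + 2*K*X)/denom = (3.6 + 2*7.7*0.15)/16.69 = 0.3541.
C2 = (2*K*(1-X) - dt)/denom = 0.5686.
O2 = C0*I2 + C1*I1 + C2*O1
   = 0.0773*177 + 0.3541*139 + 0.5686*55
   = 94.17 m^3/s.

94.17


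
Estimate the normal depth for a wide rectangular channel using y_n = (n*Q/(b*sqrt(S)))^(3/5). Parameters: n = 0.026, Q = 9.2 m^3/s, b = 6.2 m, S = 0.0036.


We use the wide-channel approximation y_n = (n*Q/(b*sqrt(S)))^(3/5).
sqrt(S) = sqrt(0.0036) = 0.06.
Numerator: n*Q = 0.026 * 9.2 = 0.2392.
Denominator: b*sqrt(S) = 6.2 * 0.06 = 0.372.
arg = 0.643.
y_n = 0.643^(3/5) = 0.7672 m.

0.7672


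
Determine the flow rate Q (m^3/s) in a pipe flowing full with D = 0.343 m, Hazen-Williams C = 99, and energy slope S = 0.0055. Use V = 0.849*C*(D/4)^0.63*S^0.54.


For a full circular pipe, R = D/4 = 0.343/4 = 0.0858 m.
V = 0.849 * 99 * 0.0858^0.63 * 0.0055^0.54
  = 0.849 * 99 * 0.212783 * 0.060228
  = 1.0772 m/s.
Pipe area A = pi*D^2/4 = pi*0.343^2/4 = 0.0924 m^2.
Q = A * V = 0.0924 * 1.0772 = 0.0995 m^3/s.

0.0995


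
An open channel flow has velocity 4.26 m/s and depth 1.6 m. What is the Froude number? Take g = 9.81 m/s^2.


The Froude number is defined as Fr = V / sqrt(g*y).
g*y = 9.81 * 1.6 = 15.696.
sqrt(g*y) = sqrt(15.696) = 3.9618.
Fr = 4.26 / 3.9618 = 1.0753.

1.0753


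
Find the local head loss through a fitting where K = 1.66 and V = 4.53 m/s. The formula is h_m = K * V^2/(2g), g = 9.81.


Minor loss formula: h_m = K * V^2/(2g).
V^2 = 4.53^2 = 20.5209.
V^2/(2g) = 20.5209 / 19.62 = 1.0459 m.
h_m = 1.66 * 1.0459 = 1.7362 m.

1.7362


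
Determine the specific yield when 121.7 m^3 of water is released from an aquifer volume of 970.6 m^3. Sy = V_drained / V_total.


Specific yield Sy = Volume drained / Total volume.
Sy = 121.7 / 970.6
   = 0.1254.

0.1254


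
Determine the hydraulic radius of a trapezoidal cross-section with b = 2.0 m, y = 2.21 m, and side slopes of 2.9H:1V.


For a trapezoidal section with side slope z:
A = (b + z*y)*y = (2.0 + 2.9*2.21)*2.21 = 18.584 m^2.
P = b + 2*y*sqrt(1 + z^2) = 2.0 + 2*2.21*sqrt(1 + 2.9^2) = 15.559 m.
R = A/P = 18.584 / 15.559 = 1.1944 m.

1.1944


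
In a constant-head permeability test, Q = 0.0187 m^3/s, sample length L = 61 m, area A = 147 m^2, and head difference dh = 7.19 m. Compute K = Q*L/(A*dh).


From K = Q*L / (A*dh):
Numerator: Q*L = 0.0187 * 61 = 1.1407.
Denominator: A*dh = 147 * 7.19 = 1056.93.
K = 1.1407 / 1056.93 = 0.001079 m/s.

0.001079


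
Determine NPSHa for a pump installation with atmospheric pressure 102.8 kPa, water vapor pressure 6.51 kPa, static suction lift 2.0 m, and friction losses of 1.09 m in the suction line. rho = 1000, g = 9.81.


NPSHa = p_atm/(rho*g) - z_s - hf_s - p_vap/(rho*g).
p_atm/(rho*g) = 102.8*1000 / (1000*9.81) = 10.479 m.
p_vap/(rho*g) = 6.51*1000 / (1000*9.81) = 0.664 m.
NPSHa = 10.479 - 2.0 - 1.09 - 0.664
      = 6.73 m.

6.73


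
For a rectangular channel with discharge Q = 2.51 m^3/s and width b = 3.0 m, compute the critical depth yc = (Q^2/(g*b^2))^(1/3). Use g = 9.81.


Using yc = (Q^2 / (g * b^2))^(1/3):
Q^2 = 2.51^2 = 6.3.
g * b^2 = 9.81 * 3.0^2 = 9.81 * 9.0 = 88.29.
Q^2 / (g*b^2) = 6.3 / 88.29 = 0.0714.
yc = 0.0714^(1/3) = 0.4148 m.

0.4148


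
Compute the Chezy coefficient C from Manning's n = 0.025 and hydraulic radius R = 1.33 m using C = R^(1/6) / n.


The Chezy coefficient relates to Manning's n through C = R^(1/6) / n.
R^(1/6) = 1.33^(1/6) = 1.048677.
C = 1.048677 / 0.025 = 41.95 m^(1/2)/s.

41.95


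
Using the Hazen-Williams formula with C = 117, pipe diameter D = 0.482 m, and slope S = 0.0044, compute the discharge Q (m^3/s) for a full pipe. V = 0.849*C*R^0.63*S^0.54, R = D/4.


For a full circular pipe, R = D/4 = 0.482/4 = 0.1205 m.
V = 0.849 * 117 * 0.1205^0.63 * 0.0044^0.54
  = 0.849 * 117 * 0.263646 * 0.053391
  = 1.3982 m/s.
Pipe area A = pi*D^2/4 = pi*0.482^2/4 = 0.1825 m^2.
Q = A * V = 0.1825 * 1.3982 = 0.2551 m^3/s.

0.2551


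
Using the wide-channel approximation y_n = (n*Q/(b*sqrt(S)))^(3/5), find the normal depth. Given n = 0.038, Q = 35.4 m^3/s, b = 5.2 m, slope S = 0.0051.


We use the wide-channel approximation y_n = (n*Q/(b*sqrt(S)))^(3/5).
sqrt(S) = sqrt(0.0051) = 0.071414.
Numerator: n*Q = 0.038 * 35.4 = 1.3452.
Denominator: b*sqrt(S) = 5.2 * 0.071414 = 0.371353.
arg = 3.6224.
y_n = 3.6224^(3/5) = 2.1647 m.

2.1647


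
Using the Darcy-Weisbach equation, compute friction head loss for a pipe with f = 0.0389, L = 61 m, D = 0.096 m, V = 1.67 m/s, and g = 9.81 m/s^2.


Darcy-Weisbach equation: h_f = f * (L/D) * V^2/(2g).
f * L/D = 0.0389 * 61/0.096 = 24.7177.
V^2/(2g) = 1.67^2 / (2*9.81) = 2.7889 / 19.62 = 0.1421 m.
h_f = 24.7177 * 0.1421 = 3.514 m.

3.514


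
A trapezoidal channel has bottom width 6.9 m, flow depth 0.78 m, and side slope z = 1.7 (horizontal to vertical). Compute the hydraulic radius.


For a trapezoidal section with side slope z:
A = (b + z*y)*y = (6.9 + 1.7*0.78)*0.78 = 6.416 m^2.
P = b + 2*y*sqrt(1 + z^2) = 6.9 + 2*0.78*sqrt(1 + 1.7^2) = 9.977 m.
R = A/P = 6.416 / 9.977 = 0.6431 m.

0.6431


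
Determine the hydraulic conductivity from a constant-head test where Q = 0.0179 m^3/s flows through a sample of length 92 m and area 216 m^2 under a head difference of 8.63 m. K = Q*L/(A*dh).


From K = Q*L / (A*dh):
Numerator: Q*L = 0.0179 * 92 = 1.6468.
Denominator: A*dh = 216 * 8.63 = 1864.08.
K = 1.6468 / 1864.08 = 0.000883 m/s.

0.000883


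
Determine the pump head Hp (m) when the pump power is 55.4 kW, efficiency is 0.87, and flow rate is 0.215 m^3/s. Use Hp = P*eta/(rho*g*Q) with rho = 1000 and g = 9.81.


Pump head formula: Hp = P * eta / (rho * g * Q).
Numerator: P * eta = 55.4 * 1000 * 0.87 = 48198.0 W.
Denominator: rho * g * Q = 1000 * 9.81 * 0.215 = 2109.15.
Hp = 48198.0 / 2109.15 = 22.85 m.

22.85


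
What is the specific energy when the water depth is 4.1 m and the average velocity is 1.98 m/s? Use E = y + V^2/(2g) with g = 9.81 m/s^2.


Specific energy E = y + V^2/(2g).
Velocity head = V^2/(2g) = 1.98^2 / (2*9.81) = 3.9204 / 19.62 = 0.1998 m.
E = 4.1 + 0.1998 = 4.2998 m.

4.2998


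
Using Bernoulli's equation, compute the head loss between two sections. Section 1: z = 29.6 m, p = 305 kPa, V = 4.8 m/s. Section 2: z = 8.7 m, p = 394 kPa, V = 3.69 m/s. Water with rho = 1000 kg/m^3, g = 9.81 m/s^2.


Total head at each section: H = z + p/(rho*g) + V^2/(2g).
H1 = 29.6 + 305*1000/(1000*9.81) + 4.8^2/(2*9.81)
   = 29.6 + 31.091 + 1.1743
   = 61.865 m.
H2 = 8.7 + 394*1000/(1000*9.81) + 3.69^2/(2*9.81)
   = 8.7 + 40.163 + 0.694
   = 49.557 m.
h_L = H1 - H2 = 61.865 - 49.557 = 12.308 m.

12.308


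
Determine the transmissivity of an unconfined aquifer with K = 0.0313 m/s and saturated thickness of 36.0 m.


Transmissivity is defined as T = K * h.
T = 0.0313 * 36.0
  = 1.1268 m^2/s.

1.1268


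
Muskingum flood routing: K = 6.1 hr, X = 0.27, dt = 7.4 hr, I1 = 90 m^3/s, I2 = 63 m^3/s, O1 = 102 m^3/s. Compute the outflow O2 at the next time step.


Muskingum coefficients:
denom = 2*K*(1-X) + dt = 2*6.1*(1-0.27) + 7.4 = 16.306.
C0 = (dt - 2*K*X)/denom = (7.4 - 2*6.1*0.27)/16.306 = 0.2518.
C1 = (dt + 2*K*X)/denom = (7.4 + 2*6.1*0.27)/16.306 = 0.6558.
C2 = (2*K*(1-X) - dt)/denom = 0.0924.
O2 = C0*I2 + C1*I1 + C2*O1
   = 0.2518*63 + 0.6558*90 + 0.0924*102
   = 84.31 m^3/s.

84.31


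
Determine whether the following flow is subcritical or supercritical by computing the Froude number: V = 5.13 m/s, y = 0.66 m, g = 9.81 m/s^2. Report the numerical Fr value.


The Froude number is defined as Fr = V / sqrt(g*y).
g*y = 9.81 * 0.66 = 6.4746.
sqrt(g*y) = sqrt(6.4746) = 2.5445.
Fr = 5.13 / 2.5445 = 2.0161.
Since Fr > 1, the flow is supercritical.

2.0161


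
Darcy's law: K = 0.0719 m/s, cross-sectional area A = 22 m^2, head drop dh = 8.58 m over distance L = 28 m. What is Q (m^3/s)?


Darcy's law: Q = K * A * i, where i = dh/L.
Hydraulic gradient i = 8.58 / 28 = 0.306429.
Q = 0.0719 * 22 * 0.306429
  = 0.4847 m^3/s.

0.4847


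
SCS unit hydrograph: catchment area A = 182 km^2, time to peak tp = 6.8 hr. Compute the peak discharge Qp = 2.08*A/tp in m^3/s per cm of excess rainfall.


SCS formula: Qp = 2.08 * A / tp.
Qp = 2.08 * 182 / 6.8
   = 378.56 / 6.8
   = 55.67 m^3/s per cm.

55.67


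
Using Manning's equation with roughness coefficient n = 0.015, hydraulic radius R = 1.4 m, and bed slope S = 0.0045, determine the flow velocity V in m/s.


Manning's equation gives V = (1/n) * R^(2/3) * S^(1/2).
First, compute R^(2/3) = 1.4^(2/3) = 1.2515.
Next, S^(1/2) = 0.0045^(1/2) = 0.067082.
Then 1/n = 1/0.015 = 66.67.
V = 66.67 * 1.2515 * 0.067082 = 5.5967 m/s.

5.5967


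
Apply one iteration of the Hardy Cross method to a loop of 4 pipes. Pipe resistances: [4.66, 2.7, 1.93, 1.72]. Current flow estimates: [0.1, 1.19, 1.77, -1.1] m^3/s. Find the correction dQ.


Numerator terms (r*Q*|Q|): 4.66*0.1*|0.1| = 0.0466; 2.7*1.19*|1.19| = 3.8235; 1.93*1.77*|1.77| = 6.0465; 1.72*-1.1*|-1.1| = -2.0812.
Sum of numerator = 7.8354.
Denominator terms (r*|Q|): 4.66*|0.1| = 0.466; 2.7*|1.19| = 3.213; 1.93*|1.77| = 3.4161; 1.72*|-1.1| = 1.892.
2 * sum of denominator = 2 * 8.9871 = 17.9742.
dQ = -7.8354 / 17.9742 = -0.4359 m^3/s.

-0.4359
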